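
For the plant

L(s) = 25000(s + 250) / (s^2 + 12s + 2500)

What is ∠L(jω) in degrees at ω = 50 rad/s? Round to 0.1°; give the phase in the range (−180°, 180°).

At s = jω = j50:
zero (s+250): 250 + j50 → |·| = √(250²+50²) = √65000 ≈ 254.95, ∠ = arctan(50/250) ≈ 11.31°
quadratic: (j50)² + 12·j50 + 2500 = 0 + j600 → |·| ≈ 600, ∠ ≈ 90.00°
∠L = 11.31° − 90.00° = -78.69°

-78.7°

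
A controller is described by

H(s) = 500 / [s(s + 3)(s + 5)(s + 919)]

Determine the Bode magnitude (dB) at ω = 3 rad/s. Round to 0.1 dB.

-42.7 dB

At s = jω = j3:
pole (s+3): 3 + j3 → |·| = √(3²+3²) = √18 ≈ 4.2426, ∠ = arctan(3/3) ≈ 45.00°
pole (s+5): 5 + j3 → |·| = √(5²+3²) = √34 ≈ 5.831, ∠ = arctan(3/5) ≈ 30.96°
pole (s+919): 919 + j3 → |·| = √(919²+3²) = √844570 ≈ 919, ∠ = arctan(3/919) ≈ 0.19°
pole at origin: |s| = 3, ∠ = 90.00° (in denominator)
|H| = 500 / 68204 ≈ 0.0073309
Gain = 20 log₁₀(0.0073309) ≈ -42.70 dB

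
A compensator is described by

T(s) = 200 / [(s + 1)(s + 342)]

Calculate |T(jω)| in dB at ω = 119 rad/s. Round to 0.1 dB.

At s = jω = j119:
pole (s+1): 1 + j119 → |·| = √(1²+119²) = √14162 ≈ 119, ∠ = arctan(119/1) ≈ 89.52°
pole (s+342): 342 + j119 → |·| = √(342²+119²) = √131125 ≈ 362.11, ∠ = arctan(119/342) ≈ 19.19°
|T| = 200 / 43091 ≈ 0.0046413
Gain = 20 log₁₀(0.0046413) ≈ -46.67 dB

-46.7 dB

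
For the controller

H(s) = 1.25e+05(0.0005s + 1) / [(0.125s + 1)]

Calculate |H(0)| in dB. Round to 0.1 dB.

H(0) = 1.25e+05 · 1 / 1 = 1.25e+05
20 log₁₀(1.25e+05) ≈ 101.94 dB

101.9 dB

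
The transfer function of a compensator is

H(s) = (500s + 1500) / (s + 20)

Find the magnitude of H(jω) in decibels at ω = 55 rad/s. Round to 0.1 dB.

53.5 dB

Substitute s = j55:
Numerator: 500(j55) + 1500 = 1500 + j27500
Denominator: (j55) + 20 = 20 + j55
|N| = √(1500² + 27500²) ≈ 27541, ∠N ≈ 86.88°
|D| = √(20² + 55²) ≈ 58.523, ∠D ≈ 70.02°
|H| = 27541 / 58.523 ≈ 470.6
Gain = 20 log₁₀(470.6) ≈ 53.45 dB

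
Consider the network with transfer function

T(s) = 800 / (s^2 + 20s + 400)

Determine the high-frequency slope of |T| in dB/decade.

Each pole contributes −20 dB/decade at high frequency; each zero contributes +20 dB/decade.
Net: 0 zero(s) − 2 pole(s) → -40 dB/decade.

-40 dB/decade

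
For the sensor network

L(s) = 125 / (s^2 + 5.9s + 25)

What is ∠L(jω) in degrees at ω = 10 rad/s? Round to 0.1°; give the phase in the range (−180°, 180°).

-141.8°

At s = jω = j10:
quadratic: (j10)² + 5.9·j10 + 25 = -75 + j59 → |·| ≈ 95.425, ∠ ≈ 141.81°
∠L = 0.00° − 141.81° = -141.81°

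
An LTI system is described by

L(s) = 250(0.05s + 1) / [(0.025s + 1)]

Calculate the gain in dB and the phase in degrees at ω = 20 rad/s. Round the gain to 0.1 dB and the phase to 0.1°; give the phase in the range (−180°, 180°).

At ω = 20 rad/s:
zero (1 + j20·0.05) = 1 + j1 → |·| ≈ 1.4142, ∠ ≈ 45.00°
pole (1 + j20·0.025) = 1 + j0.5 → |·| ≈ 1.118, ∠ ≈ 26.57°
|L| = 250 · 1.4142 / (1.118) ≈ 316.23
Gain = 20 log₁₀(316.23) ≈ 50.00 dB
∠L = (45.00°) − (26.57°) = 18.43°

50.0 dB, 18.4°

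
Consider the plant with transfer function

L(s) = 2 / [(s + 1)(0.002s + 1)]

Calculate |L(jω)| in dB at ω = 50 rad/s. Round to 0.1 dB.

-28.0 dB

At ω = 50 rad/s:
pole (1 + j50·1) = 1 + j50 → |·| ≈ 50.01, ∠ ≈ 88.85°
pole (1 + j50·0.002) = 1 + j0.1 → |·| ≈ 1.005, ∠ ≈ 5.71°
|L| = 2 · 1 / (50.01 · 1.005) ≈ 0.039793
Gain = 20 log₁₀(0.039793) ≈ -28.00 dB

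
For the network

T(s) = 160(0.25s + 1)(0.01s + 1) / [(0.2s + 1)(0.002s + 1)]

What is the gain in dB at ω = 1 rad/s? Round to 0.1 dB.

At ω = 1 rad/s:
zero (1 + j1·0.25) = 1 + j0.25 → |·| ≈ 1.0308, ∠ ≈ 14.04°
zero (1 + j1·0.01) = 1 + j0.01 → |·| ≈ 1, ∠ ≈ 0.57°
pole (1 + j1·0.2) = 1 + j0.2 → |·| ≈ 1.0198, ∠ ≈ 11.31°
pole (1 + j1·0.002) = 1 + j0.002 → |·| ≈ 1, ∠ ≈ 0.11°
|T| = 160 · 1.0308 · 1 / (1.0198 · 1) ≈ 161.73
Gain = 20 log₁₀(161.73) ≈ 44.18 dB

44.2 dB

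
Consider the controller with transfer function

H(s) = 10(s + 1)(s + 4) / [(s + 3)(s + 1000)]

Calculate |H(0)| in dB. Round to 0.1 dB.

H(0) = 10·1·4 / (3·1000) ≈ 0.013333
20 log₁₀(0.013333) ≈ -37.50 dB

-37.5 dB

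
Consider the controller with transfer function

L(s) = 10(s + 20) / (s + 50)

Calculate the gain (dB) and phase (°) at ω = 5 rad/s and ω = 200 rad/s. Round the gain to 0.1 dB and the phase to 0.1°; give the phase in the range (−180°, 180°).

ω = 5: 12.3 dB, 8.3°; ω = 200: 19.8 dB, 8.3°

At s = jω = j5:
zero (s+20): 20 + j5 → |·| = √(20²+5²) = √425 ≈ 20.616, ∠ = arctan(5/20) ≈ 14.04°
pole (s+50): 50 + j5 → |·| = √(50²+5²) = √2525 ≈ 50.249, ∠ = arctan(5/50) ≈ 5.71°
|L| = 10 · 20.616 / 50.249 ≈ 4.1028
Gain = 20 log₁₀(4.1028) ≈ 12.26 dB
∠L = 14.04° − 5.71° = 8.33°

At s = jω = j200:
zero (s+20): 20 + j200 → |·| = √(20²+200²) = √40400 ≈ 201, ∠ = arctan(200/20) ≈ 84.29°
pole (s+50): 50 + j200 → |·| = √(50²+200²) = √42500 ≈ 206.16, ∠ = arctan(200/50) ≈ 75.96°
|L| = 10 · 201 / 206.16 ≈ 9.7497
Gain = 20 log₁₀(9.7497) ≈ 19.78 dB
∠L = 84.29° − 75.96° = 8.33°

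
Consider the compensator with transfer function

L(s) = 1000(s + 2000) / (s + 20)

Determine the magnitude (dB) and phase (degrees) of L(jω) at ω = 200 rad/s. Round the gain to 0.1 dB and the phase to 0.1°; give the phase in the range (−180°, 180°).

At s = jω = j200:
zero (s+2000): 2000 + j200 → |·| = √(2000²+200²) = √4040000 ≈ 2010, ∠ = arctan(200/2000) ≈ 5.71°
pole (s+20): 20 + j200 → |·| = √(20²+200²) = √40400 ≈ 201, ∠ = arctan(200/20) ≈ 84.29°
|L| = 1000 · 2010 / 201 ≈ 10000
Gain = 20 log₁₀(10000) ≈ 80.00 dB
∠L = 5.71° − 84.29° = -78.58°

80.0 dB, -78.6°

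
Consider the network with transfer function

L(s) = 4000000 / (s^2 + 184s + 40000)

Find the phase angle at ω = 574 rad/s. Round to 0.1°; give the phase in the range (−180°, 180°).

-160.0°

At s = jω = j574:
quadratic: (j574)² + 184·j574 + 40000 = -289476 + j105616 → |·| ≈ 3.0814e+05, ∠ ≈ 159.96°
∠L = 0.00° − 159.96° = -159.96°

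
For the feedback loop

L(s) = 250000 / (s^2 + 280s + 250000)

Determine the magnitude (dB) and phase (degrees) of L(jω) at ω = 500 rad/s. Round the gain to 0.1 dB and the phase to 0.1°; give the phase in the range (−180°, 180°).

At s = jω = j500:
quadratic: (j500)² + 280·j500 + 250000 = 0 + j140000 → |·| ≈ 1.4e+05, ∠ ≈ 90.00°
|L| = 250000 / 1.4e+05 ≈ 1.7857
Gain = 20 log₁₀(1.7857) ≈ 5.04 dB
∠L = 0.00° − 90.00° = -90.00°

5.0 dB, -90.0°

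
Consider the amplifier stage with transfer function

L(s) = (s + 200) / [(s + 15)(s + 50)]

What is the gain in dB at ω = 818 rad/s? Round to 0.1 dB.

At s = jω = j818:
zero (s+200): 200 + j818 → |·| = √(200²+818²) = √709124 ≈ 842.1, ∠ = arctan(818/200) ≈ 76.26°
pole (s+15): 15 + j818 → |·| = √(15²+818²) = √669349 ≈ 818.14, ∠ = arctan(818/15) ≈ 88.95°
pole (s+50): 50 + j818 → |·| = √(50²+818²) = √671624 ≈ 819.53, ∠ = arctan(818/50) ≈ 86.50°
|L| = 1 · 842.1 / 6.7049e+05 ≈ 0.0012559
Gain = 20 log₁₀(0.0012559) ≈ -58.02 dB

-58.0 dB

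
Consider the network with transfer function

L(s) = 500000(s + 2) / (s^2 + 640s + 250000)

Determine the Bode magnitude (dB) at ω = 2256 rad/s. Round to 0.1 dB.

47.0 dB

At s = jω = j2256:
zero (s+2): 2 + j2256 → |·| = √(2²+2256²) = √5089540 ≈ 2256, ∠ = arctan(2256/2) ≈ 89.95°
quadratic: (j2256)² + 640·j2256 + 250000 = -4839536 + j1443840 → |·| ≈ 5.0503e+06, ∠ ≈ 163.39°
|L| = 500000 · 2256 / 5.0503e+06 ≈ 223.35
Gain = 20 log₁₀(223.35) ≈ 46.98 dB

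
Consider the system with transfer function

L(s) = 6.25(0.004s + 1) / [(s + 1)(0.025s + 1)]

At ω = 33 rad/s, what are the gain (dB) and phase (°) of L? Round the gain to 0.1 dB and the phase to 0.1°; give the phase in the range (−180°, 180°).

At ω = 33 rad/s:
zero (1 + j33·0.004) = 1 + j0.132 → |·| ≈ 1.0087, ∠ ≈ 7.52°
pole (1 + j33·1) = 1 + j33 → |·| ≈ 33.015, ∠ ≈ 88.26°
pole (1 + j33·0.025) = 1 + j0.825 → |·| ≈ 1.2964, ∠ ≈ 39.52°
|L| = 6.25 · 1.0087 / (33.015 · 1.2964) ≈ 0.1473
Gain = 20 log₁₀(0.1473) ≈ -16.64 dB
∠L = (7.52°) − (88.26° + 39.52°) = -120.26°

-16.6 dB, -120.3°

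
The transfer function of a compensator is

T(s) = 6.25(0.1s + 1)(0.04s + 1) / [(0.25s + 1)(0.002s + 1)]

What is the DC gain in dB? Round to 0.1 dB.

15.9 dB

T(0) = 6.25 · 1 / 1 = 6.25
20 log₁₀(6.25) ≈ 15.92 dB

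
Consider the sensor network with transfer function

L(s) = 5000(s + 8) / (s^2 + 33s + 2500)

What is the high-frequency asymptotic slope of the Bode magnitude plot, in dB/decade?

Each pole contributes −20 dB/decade at high frequency; each zero contributes +20 dB/decade.
Net: 1 zero(s) − 2 pole(s) → -20 dB/decade.

-20 dB/decade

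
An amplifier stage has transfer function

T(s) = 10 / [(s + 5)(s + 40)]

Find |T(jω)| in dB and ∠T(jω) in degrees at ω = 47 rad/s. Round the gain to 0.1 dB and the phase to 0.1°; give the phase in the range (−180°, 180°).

-49.3 dB, -133.5°

At s = jω = j47:
pole (s+5): 5 + j47 → |·| = √(5²+47²) = √2234 ≈ 47.265, ∠ = arctan(47/5) ≈ 83.93°
pole (s+40): 40 + j47 → |·| = √(40²+47²) = √3809 ≈ 61.717, ∠ = arctan(47/40) ≈ 49.60°
|T| = 10 / 2917.1 ≈ 0.0034281
Gain = 20 log₁₀(0.0034281) ≈ -49.30 dB
∠T = 0.00° − 133.53° = -133.53°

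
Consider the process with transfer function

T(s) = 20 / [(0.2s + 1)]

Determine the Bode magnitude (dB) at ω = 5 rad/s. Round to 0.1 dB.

At ω = 5 rad/s:
pole (1 + j5·0.2) = 1 + j1 → |·| ≈ 1.4142, ∠ ≈ 45.00°
|T| = 20 · 1 / (1.4142) ≈ 14.142
Gain = 20 log₁₀(14.142) ≈ 23.01 dB

23.0 dB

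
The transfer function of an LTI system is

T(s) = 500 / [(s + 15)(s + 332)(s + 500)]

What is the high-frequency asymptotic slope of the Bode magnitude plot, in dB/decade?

-60 dB/decade

Each pole contributes −20 dB/decade at high frequency; each zero contributes +20 dB/decade.
Net: 0 zero(s) − 3 pole(s) → -60 dB/decade.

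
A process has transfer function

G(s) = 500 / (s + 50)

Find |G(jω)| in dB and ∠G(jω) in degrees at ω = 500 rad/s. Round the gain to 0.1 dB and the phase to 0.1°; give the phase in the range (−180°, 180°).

Substitute s = j500:
Numerator: 500 = 500 + j0
Denominator: (j500) + 50 = 50 + j500
|N| = √(500² + 0²) ≈ 500, ∠N ≈ 0.00°
|D| = √(50² + 500²) ≈ 502.49, ∠D ≈ 84.29°
|G| = 500 / 502.49 ≈ 0.99504
Gain = 20 log₁₀(0.99504) ≈ -0.04 dB
∠G = 0.00° − 84.29° = -84.29°

-0.0 dB, -84.3°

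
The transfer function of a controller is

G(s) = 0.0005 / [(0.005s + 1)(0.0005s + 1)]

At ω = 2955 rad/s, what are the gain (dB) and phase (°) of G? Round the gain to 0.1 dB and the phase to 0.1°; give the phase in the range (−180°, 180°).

At ω = 2955 rad/s:
pole (1 + j2955·0.005) = 1 + j14.775 → |·| ≈ 14.809, ∠ ≈ 86.13°
pole (1 + j2955·0.0005) = 1 + j1.4775 → |·| ≈ 1.7841, ∠ ≈ 55.91°
|G| = 0.0005 · 1 / (14.809 · 1.7841) ≈ 1.8925e-05
Gain = 20 log₁₀(1.8925e-05) ≈ -94.46 dB
∠G = (0°) − (86.13° + 55.91°) = -142.04°

-94.5 dB, -142.0°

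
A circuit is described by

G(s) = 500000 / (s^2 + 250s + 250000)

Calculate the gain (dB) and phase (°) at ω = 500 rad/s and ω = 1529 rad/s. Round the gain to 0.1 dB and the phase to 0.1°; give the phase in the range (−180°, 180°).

At s = jω = j500:
quadratic: (j500)² + 250·j500 + 250000 = 0 + j125000 → |·| ≈ 1.25e+05, ∠ ≈ 90.00°
|G| = 500000 / 1.25e+05 ≈ 4
Gain = 20 log₁₀(4) ≈ 12.04 dB
∠G = 0.00° − 90.00° = -90.00°

At s = jω = j1529:
quadratic: (j1529)² + 250·j1529 + 250000 = -2087841 + j382250 → |·| ≈ 2.1225e+06, ∠ ≈ 169.62°
|G| = 500000 / 2.1225e+06 ≈ 0.23557
Gain = 20 log₁₀(0.23557) ≈ -12.56 dB
∠G = 0.00° − 169.62° = -169.62°

ω = 500: 12.0 dB, -90.0°; ω = 1529: -12.6 dB, -169.6°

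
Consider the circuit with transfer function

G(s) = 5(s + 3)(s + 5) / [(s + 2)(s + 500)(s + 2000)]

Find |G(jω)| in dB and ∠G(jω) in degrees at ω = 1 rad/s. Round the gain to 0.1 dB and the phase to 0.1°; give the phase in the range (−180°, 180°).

-88.9 dB, 3.0°

At s = jω = j1:
zero (s+3): 3 + j1 → |·| = √(3²+1²) = √10 ≈ 3.1623, ∠ = arctan(1/3) ≈ 18.43°
zero (s+5): 5 + j1 → |·| = √(5²+1²) = √26 ≈ 5.099, ∠ = arctan(1/5) ≈ 11.31°
pole (s+2): 2 + j1 → |·| = √(2²+1²) = √5 ≈ 2.2361, ∠ = arctan(1/2) ≈ 26.57°
pole (s+500): 500 + j1 → |·| = √(500²+1²) = √250001 ≈ 500, ∠ = arctan(1/500) ≈ 0.11°
pole (s+2000): 2000 + j1 → |·| = √(2000²+1²) = √4000001 ≈ 2000, ∠ = arctan(1/2000) ≈ 0.03°
|G| = 5 · 16.125 / 2.2361e+06 ≈ 3.6056e-05
Gain = 20 log₁₀(3.6056e-05) ≈ -88.86 dB
∠G = 29.74° − 26.71° = 3.03°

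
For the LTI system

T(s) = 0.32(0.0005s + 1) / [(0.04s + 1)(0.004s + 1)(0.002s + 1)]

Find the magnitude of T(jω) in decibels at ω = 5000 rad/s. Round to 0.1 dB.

At ω = 5000 rad/s:
zero (1 + j5000·0.0005) = 1 + j2.5 → |·| ≈ 2.6926, ∠ ≈ 68.20°
pole (1 + j5000·0.04) = 1 + j200 → |·| ≈ 200, ∠ ≈ 89.71°
pole (1 + j5000·0.004) = 1 + j20 → |·| ≈ 20.025, ∠ ≈ 87.14°
pole (1 + j5000·0.002) = 1 + j10 → |·| ≈ 10.05, ∠ ≈ 84.29°
|T| = 0.32 · 2.6926 / (200 · 20.025 · 10.05) ≈ 2.1407e-05
Gain = 20 log₁₀(2.1407e-05) ≈ -93.39 dB

-93.4 dB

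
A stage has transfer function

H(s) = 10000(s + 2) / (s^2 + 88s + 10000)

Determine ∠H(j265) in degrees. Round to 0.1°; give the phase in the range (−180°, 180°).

At s = jω = j265:
zero (s+2): 2 + j265 → |·| = √(2²+265²) = √70229 ≈ 265.01, ∠ = arctan(265/2) ≈ 89.57°
quadratic: (j265)² + 88·j265 + 10000 = -60225 + j23320 → |·| ≈ 64582, ∠ ≈ 158.83°
∠H = 89.57° − 158.83° = -69.26°

-69.3°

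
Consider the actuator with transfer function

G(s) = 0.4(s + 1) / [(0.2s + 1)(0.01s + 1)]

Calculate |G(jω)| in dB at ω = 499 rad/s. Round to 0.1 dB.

At ω = 499 rad/s:
zero (1 + j499·1) = 1 + j499 → |·| ≈ 499, ∠ ≈ 89.89°
pole (1 + j499·0.2) = 1 + j99.8 → |·| ≈ 99.805, ∠ ≈ 89.43°
pole (1 + j499·0.01) = 1 + j4.99 → |·| ≈ 5.0892, ∠ ≈ 78.67°
|G| = 0.4 · 499 / (99.805 · 5.0892) ≈ 0.39297
Gain = 20 log₁₀(0.39297) ≈ -8.11 dB

-8.1 dB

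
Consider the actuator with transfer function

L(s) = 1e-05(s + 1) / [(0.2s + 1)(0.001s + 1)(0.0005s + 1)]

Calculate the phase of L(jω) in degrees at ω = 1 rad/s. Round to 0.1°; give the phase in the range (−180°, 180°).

At ω = 1 rad/s:
zero (1 + j1·1) = 1 + j1 → |·| ≈ 1.4142, ∠ ≈ 45.00°
pole (1 + j1·0.2) = 1 + j0.2 → |·| ≈ 1.0198, ∠ ≈ 11.31°
pole (1 + j1·0.001) = 1 + j0.001 → |·| ≈ 1, ∠ ≈ 0.06°
pole (1 + j1·0.0005) = 1 + j0.0005 → |·| ≈ 1, ∠ ≈ 0.03°
∠L = (45.00°) − (11.31° + 0.06° + 0.03°) = 33.60°

33.6°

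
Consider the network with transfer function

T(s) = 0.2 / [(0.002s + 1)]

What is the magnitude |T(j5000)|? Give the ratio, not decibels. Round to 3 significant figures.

At ω = 5000 rad/s:
pole (1 + j5000·0.002) = 1 + j10 → |·| ≈ 10.05, ∠ ≈ 84.29°
|T| = 0.2 · 1 / (10.05) ≈ 0.0199

0.0199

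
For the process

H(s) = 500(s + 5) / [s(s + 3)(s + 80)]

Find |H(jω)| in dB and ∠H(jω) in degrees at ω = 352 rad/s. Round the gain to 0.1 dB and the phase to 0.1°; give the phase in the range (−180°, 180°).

-48.1 dB, -167.5°

At s = jω = j352:
zero (s+5): 5 + j352 → |·| = √(5²+352²) = √123929 ≈ 352.04, ∠ = arctan(352/5) ≈ 89.19°
pole (s+3): 3 + j352 → |·| = √(3²+352²) = √123913 ≈ 352.01, ∠ = arctan(352/3) ≈ 89.51°
pole (s+80): 80 + j352 → |·| = √(80²+352²) = √130304 ≈ 360.98, ∠ = arctan(352/80) ≈ 77.20°
pole at origin: |s| = 352, ∠ = 90.00° (in denominator)
|H| = 500 · 352.04 / 4.4728e+07 ≈ 0.0039353
Gain = 20 log₁₀(0.0039353) ≈ -48.10 dB
∠H = 89.19° − 256.71° = -167.52°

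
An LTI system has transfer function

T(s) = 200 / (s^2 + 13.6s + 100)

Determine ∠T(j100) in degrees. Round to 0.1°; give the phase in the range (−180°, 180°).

At s = jω = j100:
quadratic: (j100)² + 13.6·j100 + 100 = -9900 + j1360 → |·| ≈ 9993, ∠ ≈ 172.18°
∠T = 0.00° − 172.18° = -172.18°

-172.2°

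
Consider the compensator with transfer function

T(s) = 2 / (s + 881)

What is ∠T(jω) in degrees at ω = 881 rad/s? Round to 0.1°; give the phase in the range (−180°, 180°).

Substitute s = j881:
Numerator: 2 = 2 + j0
Denominator: (j881) + 881 = 881 + j881
|N| = √(2² + 0²) ≈ 2, ∠N ≈ 0.00°
|D| = √(881² + 881²) ≈ 1245.9, ∠D ≈ 45.00°
∠T = 0.00° − 45.00° = -45.00°

-45.0°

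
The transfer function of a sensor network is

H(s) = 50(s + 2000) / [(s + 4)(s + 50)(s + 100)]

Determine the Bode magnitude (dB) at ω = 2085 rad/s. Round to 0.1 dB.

At s = jω = j2085:
zero (s+2000): 2000 + j2085 → |·| = √(2000²+2085²) = √8347225 ≈ 2889.2, ∠ = arctan(2085/2000) ≈ 46.19°
pole (s+4): 4 + j2085 → |·| = √(4²+2085²) = √4347241 ≈ 2085, ∠ = arctan(2085/4) ≈ 89.89°
pole (s+50): 50 + j2085 → |·| = √(50²+2085²) = √4349725 ≈ 2085.6, ∠ = arctan(2085/50) ≈ 88.63°
pole (s+100): 100 + j2085 → |·| = √(100²+2085²) = √4357225 ≈ 2087.4, ∠ = arctan(2085/100) ≈ 87.25°
|H| = 50 · 2889.2 / 9.077e+09 ≈ 1.5915e-05
Gain = 20 log₁₀(1.5915e-05) ≈ -95.96 dB

-96.0 dB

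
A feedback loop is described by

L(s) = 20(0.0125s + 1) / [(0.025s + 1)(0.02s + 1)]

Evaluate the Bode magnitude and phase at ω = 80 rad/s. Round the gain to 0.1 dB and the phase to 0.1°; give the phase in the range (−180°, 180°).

At ω = 80 rad/s:
zero (1 + j80·0.0125) = 1 + j1 → |·| ≈ 1.4142, ∠ ≈ 45.00°
pole (1 + j80·0.025) = 1 + j2 → |·| ≈ 2.2361, ∠ ≈ 63.43°
pole (1 + j80·0.02) = 1 + j1.6 → |·| ≈ 1.8868, ∠ ≈ 57.99°
|L| = 20 · 1.4142 / (2.2361 · 1.8868) ≈ 6.7038
Gain = 20 log₁₀(6.7038) ≈ 16.53 dB
∠L = (45.00°) − (63.43° + 57.99°) = -76.42°

16.5 dB, -76.4°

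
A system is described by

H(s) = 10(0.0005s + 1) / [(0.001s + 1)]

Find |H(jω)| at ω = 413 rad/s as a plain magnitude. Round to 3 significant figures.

At ω = 413 rad/s:
zero (1 + j413·0.0005) = 1 + j0.2065 → |·| ≈ 1.0211, ∠ ≈ 11.67°
pole (1 + j413·0.001) = 1 + j0.413 → |·| ≈ 1.0819, ∠ ≈ 22.44°
|H| = 10 · 1.0211 / (1.0819) ≈ 9.438

9.44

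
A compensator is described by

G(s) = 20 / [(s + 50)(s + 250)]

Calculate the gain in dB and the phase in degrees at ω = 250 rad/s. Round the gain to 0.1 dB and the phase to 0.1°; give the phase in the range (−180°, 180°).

-73.1 dB, -123.7°

At s = jω = j250:
pole (s+50): 50 + j250 → |·| = √(50²+250²) = √65000 ≈ 254.95, ∠ = arctan(250/50) ≈ 78.69°
pole (s+250): 250 + j250 → |·| = √(250²+250²) = √125000 ≈ 353.55, ∠ = arctan(250/250) ≈ 45.00°
|G| = 20 / 90138 ≈ 0.00022188
Gain = 20 log₁₀(0.00022188) ≈ -73.08 dB
∠G = 0.00° − 123.69° = -123.69°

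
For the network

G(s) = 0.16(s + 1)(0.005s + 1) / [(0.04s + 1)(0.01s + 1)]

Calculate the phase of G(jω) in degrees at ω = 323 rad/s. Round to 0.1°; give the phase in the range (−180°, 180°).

-10.3°

At ω = 323 rad/s:
zero (1 + j323·1) = 1 + j323 → |·| ≈ 323, ∠ ≈ 89.82°
zero (1 + j323·0.005) = 1 + j1.615 → |·| ≈ 1.8995, ∠ ≈ 58.23°
pole (1 + j323·0.04) = 1 + j12.92 → |·| ≈ 12.959, ∠ ≈ 85.57°
pole (1 + j323·0.01) = 1 + j3.23 → |·| ≈ 3.3813, ∠ ≈ 72.80°
∠G = (89.82° + 58.23°) − (85.57° + 72.80°) = -10.32°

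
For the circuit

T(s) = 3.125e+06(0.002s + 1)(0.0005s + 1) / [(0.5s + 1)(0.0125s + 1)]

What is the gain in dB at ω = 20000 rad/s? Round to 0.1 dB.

At ω = 20000 rad/s:
zero (1 + j20000·0.002) = 1 + j40 → |·| ≈ 40.012, ∠ ≈ 88.57°
zero (1 + j20000·0.0005) = 1 + j10 → |·| ≈ 10.05, ∠ ≈ 84.29°
pole (1 + j20000·0.5) = 1 + j10000 → |·| ≈ 10000, ∠ ≈ 89.99°
pole (1 + j20000·0.0125) = 1 + j250 → |·| ≈ 250, ∠ ≈ 89.77°
|T| = 3.125e+06 · 40.012 · 10.05 / (10000 · 250) ≈ 502.65
Gain = 20 log₁₀(502.65) ≈ 54.03 dB

54.0 dB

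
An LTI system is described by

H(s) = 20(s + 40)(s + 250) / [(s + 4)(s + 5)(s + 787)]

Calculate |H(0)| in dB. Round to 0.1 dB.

H(0) = 20·40·250 / (4·5·787) ≈ 12.706
20 log₁₀(12.706) ≈ 22.08 dB

22.1 dB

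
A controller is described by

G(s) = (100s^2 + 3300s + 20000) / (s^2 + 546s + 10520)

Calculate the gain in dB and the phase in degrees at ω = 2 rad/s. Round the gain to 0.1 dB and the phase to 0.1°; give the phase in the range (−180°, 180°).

5.8 dB, 12.7°

Substitute s = j2:
Numerator: 100(j2)^2 + 3300(j2) + 20000 = 19600 + j6600
Denominator: (j2)^2 + 546(j2) + 10520 = 10516 + j1092
|N| = √(19600² + 6600²) ≈ 20681, ∠N ≈ 18.61°
|D| = √(10516² + 1092²) ≈ 10573, ∠D ≈ 5.93°
|G| = 20681 / 10573 ≈ 1.956
Gain = 20 log₁₀(1.956) ≈ 5.83 dB
∠G = 18.61° − 5.93° = 12.68°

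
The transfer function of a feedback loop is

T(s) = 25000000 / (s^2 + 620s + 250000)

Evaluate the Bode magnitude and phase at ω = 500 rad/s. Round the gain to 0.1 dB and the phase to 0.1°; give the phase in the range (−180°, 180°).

At s = jω = j500:
quadratic: (j500)² + 620·j500 + 250000 = 0 + j310000 → |·| ≈ 3.1e+05, ∠ ≈ 90.00°
|T| = 25000000 / 3.1e+05 ≈ 80.645
Gain = 20 log₁₀(80.645) ≈ 38.13 dB
∠T = 0.00° − 90.00° = -90.00°

38.1 dB, -90.0°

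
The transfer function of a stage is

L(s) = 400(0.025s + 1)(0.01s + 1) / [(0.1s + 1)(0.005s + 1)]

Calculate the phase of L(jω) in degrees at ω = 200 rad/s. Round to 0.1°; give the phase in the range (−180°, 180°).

10.0°

At ω = 200 rad/s:
zero (1 + j200·0.025) = 1 + j5 → |·| ≈ 5.099, ∠ ≈ 78.69°
zero (1 + j200·0.01) = 1 + j2 → |·| ≈ 2.2361, ∠ ≈ 63.43°
pole (1 + j200·0.1) = 1 + j20 → |·| ≈ 20.025, ∠ ≈ 87.14°
pole (1 + j200·0.005) = 1 + j1 → |·| ≈ 1.4142, ∠ ≈ 45.00°
∠L = (78.69° + 63.43°) − (87.14° + 45.00°) = 9.98°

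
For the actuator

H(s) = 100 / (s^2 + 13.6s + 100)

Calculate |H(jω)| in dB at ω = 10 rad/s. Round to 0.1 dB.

-2.7 dB

At s = jω = j10:
quadratic: (j10)² + 13.6·j10 + 100 = 0 + j136 → |·| ≈ 136, ∠ ≈ 90.00°
|H| = 100 / 136 ≈ 0.73529
Gain = 20 log₁₀(0.73529) ≈ -2.67 dB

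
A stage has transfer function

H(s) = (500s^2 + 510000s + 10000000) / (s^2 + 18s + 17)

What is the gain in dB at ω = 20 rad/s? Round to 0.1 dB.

Substitute s = j20:
Numerator: 500(j20)^2 + 510000(j20) + 10000000 = 9800000 + j10200000
Denominator: (j20)^2 + 18(j20) + 17 = -383 + j360
|N| = √(9800000² + 10200000²) ≈ 1.4145e+07, ∠N ≈ 46.15°
|D| = √(383² + 360²) ≈ 525.63, ∠D ≈ 136.77°
|H| = 1.4145e+07 / 525.63 ≈ 26911
Gain = 20 log₁₀(26911) ≈ 88.60 dB

88.6 dB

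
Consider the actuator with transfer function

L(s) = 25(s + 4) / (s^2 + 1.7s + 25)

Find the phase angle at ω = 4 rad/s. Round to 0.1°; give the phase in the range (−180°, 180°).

7.9°

At s = jω = j4:
zero (s+4): 4 + j4 → |·| = √(4²+4²) = √32 ≈ 5.6569, ∠ = arctan(4/4) ≈ 45.00°
quadratic: (j4)² + 1.7·j4 + 25 = 9 + j6.8 → |·| ≈ 11.28, ∠ ≈ 37.07°
∠L = 45.00° − 37.07° = 7.93°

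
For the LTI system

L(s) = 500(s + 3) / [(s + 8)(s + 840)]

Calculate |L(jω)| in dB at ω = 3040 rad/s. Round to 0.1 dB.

-16.0 dB

At s = jω = j3040:
zero (s+3): 3 + j3040 → |·| = √(3²+3040²) = √9241609 ≈ 3040, ∠ = arctan(3040/3) ≈ 89.94°
pole (s+8): 8 + j3040 → |·| = √(8²+3040²) = √9241664 ≈ 3040, ∠ = arctan(3040/8) ≈ 89.85°
pole (s+840): 840 + j3040 → |·| = √(840²+3040²) = √9947200 ≈ 3153.9, ∠ = arctan(3040/840) ≈ 74.55°
|L| = 500 · 3040 / 9.5879e+06 ≈ 0.15853
Gain = 20 log₁₀(0.15853) ≈ -16.00 dB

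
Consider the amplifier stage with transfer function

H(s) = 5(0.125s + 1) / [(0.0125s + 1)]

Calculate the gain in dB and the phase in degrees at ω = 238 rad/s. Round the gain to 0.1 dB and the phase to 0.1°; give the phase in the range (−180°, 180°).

33.5 dB, 16.7°

At ω = 238 rad/s:
zero (1 + j238·0.125) = 1 + j29.75 → |·| ≈ 29.767, ∠ ≈ 88.07°
pole (1 + j238·0.0125) = 1 + j2.975 → |·| ≈ 3.1386, ∠ ≈ 71.42°
|H| = 5 · 29.767 / (3.1386) ≈ 47.421
Gain = 20 log₁₀(47.421) ≈ 33.52 dB
∠H = (88.07°) − (71.42°) = 16.65°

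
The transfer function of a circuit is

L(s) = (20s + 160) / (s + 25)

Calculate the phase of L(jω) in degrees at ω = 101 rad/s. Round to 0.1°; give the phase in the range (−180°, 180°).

9.4°

Substitute s = j101:
Numerator: 20(j101) + 160 = 160 + j2020
Denominator: (j101) + 25 = 25 + j101
|N| = √(160² + 2020²) ≈ 2026.3, ∠N ≈ 85.47°
|D| = √(25² + 101²) ≈ 104.05, ∠D ≈ 76.10°
∠L = 85.47° − 76.10° = 9.37°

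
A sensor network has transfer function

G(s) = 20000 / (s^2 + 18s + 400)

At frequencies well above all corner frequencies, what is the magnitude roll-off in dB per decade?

-40 dB/decade

Each pole contributes −20 dB/decade at high frequency; each zero contributes +20 dB/decade.
Net: 0 zero(s) − 2 pole(s) → -40 dB/decade.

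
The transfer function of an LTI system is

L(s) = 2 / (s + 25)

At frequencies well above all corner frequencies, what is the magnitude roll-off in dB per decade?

Each pole contributes −20 dB/decade at high frequency; each zero contributes +20 dB/decade.
Net: 0 zero(s) − 1 pole(s) → -20 dB/decade.

-20 dB/decade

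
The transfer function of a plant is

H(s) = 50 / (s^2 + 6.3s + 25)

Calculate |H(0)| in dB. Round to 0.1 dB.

H(0) = 50 / 25 = 2
20 log₁₀(2) ≈ 6.02 dB

6.0 dB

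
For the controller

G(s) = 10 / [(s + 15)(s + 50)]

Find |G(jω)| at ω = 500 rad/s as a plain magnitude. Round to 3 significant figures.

At s = jω = j500:
pole (s+15): 15 + j500 → |·| = √(15²+500²) = √250225 ≈ 500.22, ∠ = arctan(500/15) ≈ 88.28°
pole (s+50): 50 + j500 → |·| = √(50²+500²) = √252500 ≈ 502.49, ∠ = arctan(500/50) ≈ 84.29°
|G| = 10 / 2.5136e+05 ≈ 3.9784e-05

3.98e-05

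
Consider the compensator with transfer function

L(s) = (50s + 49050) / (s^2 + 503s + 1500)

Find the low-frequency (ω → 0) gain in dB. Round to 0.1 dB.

L(0) = 49050 / 1500 = 32.7
20 log₁₀(32.7) ≈ 30.29 dB

30.3 dB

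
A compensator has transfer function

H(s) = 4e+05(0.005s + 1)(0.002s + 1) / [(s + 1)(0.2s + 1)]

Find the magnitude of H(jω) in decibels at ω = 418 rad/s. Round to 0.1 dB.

At ω = 418 rad/s:
zero (1 + j418·0.005) = 1 + j2.09 → |·| ≈ 2.3169, ∠ ≈ 64.43°
zero (1 + j418·0.002) = 1 + j0.836 → |·| ≈ 1.3034, ∠ ≈ 39.90°
pole (1 + j418·1) = 1 + j418 → |·| ≈ 418, ∠ ≈ 89.86°
pole (1 + j418·0.2) = 1 + j83.6 → |·| ≈ 83.606, ∠ ≈ 89.31°
|H| = 4e+05 · 2.3169 · 1.3034 / (418 · 83.606) ≈ 34.565
Gain = 20 log₁₀(34.565) ≈ 30.77 dB

30.8 dB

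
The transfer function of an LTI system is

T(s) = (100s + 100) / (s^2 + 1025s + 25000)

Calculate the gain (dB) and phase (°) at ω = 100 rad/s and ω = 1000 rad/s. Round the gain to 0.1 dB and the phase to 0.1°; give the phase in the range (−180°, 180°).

ω = 100: -20.3 dB, 7.8°; ω = 1000: -23.0 dB, -43.6°

Substitute s = j100:
Numerator: 100(j100) + 100 = 100 + j10000
Denominator: (j100)^2 + 1025(j100) + 25000 = 15000 + j102500
|N| = √(100² + 10000²) ≈ 10000, ∠N ≈ 89.43°
|D| = √(15000² + 102500²) ≈ 1.0359e+05, ∠D ≈ 81.67°
|T| = 10000 / 1.0359e+05 ≈ 0.096534
Gain = 20 log₁₀(0.096534) ≈ -20.31 dB
∠T = 89.43° − 81.67° = 7.76°

Substitute s = j1000:
Numerator: 100(j1000) + 100 = 100 + j100000
Denominator: (j1000)^2 + 1025(j1000) + 25000 = -975000 + j1025000
|N| = √(100² + 100000²) ≈ 1e+05, ∠N ≈ 89.94°
|D| = √(975000² + 1025000²) ≈ 1.4147e+06, ∠D ≈ 133.57°
|T| = 1e+05 / 1.4147e+06 ≈ 0.070686
Gain = 20 log₁₀(0.070686) ≈ -23.01 dB
∠T = 89.94° − 133.57° = -43.63°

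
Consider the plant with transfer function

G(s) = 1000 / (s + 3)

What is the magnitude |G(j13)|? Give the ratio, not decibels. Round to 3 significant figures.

At s = jω = j13:
pole (s+3): 3 + j13 → |·| = √(3²+13²) = √178 ≈ 13.342, ∠ = arctan(13/3) ≈ 77.01°
|G| = 1000 / 13.342 ≈ 74.951

75.0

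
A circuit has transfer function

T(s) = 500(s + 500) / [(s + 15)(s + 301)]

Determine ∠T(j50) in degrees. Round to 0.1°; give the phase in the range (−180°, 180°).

At s = jω = j50:
zero (s+500): 500 + j50 → |·| = √(500²+50²) = √252500 ≈ 502.49, ∠ = arctan(50/500) ≈ 5.71°
pole (s+15): 15 + j50 → |·| = √(15²+50²) = √2725 ≈ 52.202, ∠ = arctan(50/15) ≈ 73.30°
pole (s+301): 301 + j50 → |·| = √(301²+50²) = √93101 ≈ 305.12, ∠ = arctan(50/301) ≈ 9.43°
∠T = 5.71° − 82.73° = -77.02°

-77.0°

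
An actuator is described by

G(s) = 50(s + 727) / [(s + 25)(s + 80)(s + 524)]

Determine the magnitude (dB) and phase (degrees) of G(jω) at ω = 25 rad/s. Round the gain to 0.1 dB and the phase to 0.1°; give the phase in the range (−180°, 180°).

At s = jω = j25:
zero (s+727): 727 + j25 → |·| = √(727²+25²) = √529154 ≈ 727.43, ∠ = arctan(25/727) ≈ 1.97°
pole (s+25): 25 + j25 → |·| = √(25²+25²) = √1250 ≈ 35.355, ∠ = arctan(25/25) ≈ 45.00°
pole (s+80): 80 + j25 → |·| = √(80²+25²) = √7025 ≈ 83.815, ∠ = arctan(25/80) ≈ 17.35°
pole (s+524): 524 + j25 → |·| = √(524²+25²) = √275201 ≈ 524.6, ∠ = arctan(25/524) ≈ 2.73°
|G| = 50 · 727.43 / 1.5545e+06 ≈ 0.023398
Gain = 20 log₁₀(0.023398) ≈ -32.62 dB
∠G = 1.97° − 65.08° = -63.11°

-32.6 dB, -63.1°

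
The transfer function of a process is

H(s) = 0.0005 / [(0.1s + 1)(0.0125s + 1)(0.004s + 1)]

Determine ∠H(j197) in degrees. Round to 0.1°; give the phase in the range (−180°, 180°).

At ω = 197 rad/s:
pole (1 + j197·0.1) = 1 + j19.7 → |·| ≈ 19.725, ∠ ≈ 87.09°
pole (1 + j197·0.0125) = 1 + j2.4625 → |·| ≈ 2.6578, ∠ ≈ 67.90°
pole (1 + j197·0.004) = 1 + j0.788 → |·| ≈ 1.2732, ∠ ≈ 38.24°
∠H = (0°) − (87.09° + 67.90° + 38.24°) = -193.23° ≡ 166.77° (principal value)

166.8°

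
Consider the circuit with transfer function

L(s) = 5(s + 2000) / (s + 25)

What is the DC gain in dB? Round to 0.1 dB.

52.0 dB

L(0) = 5·2000 / (25) = 400
20 log₁₀(400) ≈ 52.04 dB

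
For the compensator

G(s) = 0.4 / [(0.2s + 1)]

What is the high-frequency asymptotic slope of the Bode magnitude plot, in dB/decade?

-20 dB/decade

Each pole contributes −20 dB/decade at high frequency; each zero contributes +20 dB/decade.
Net: 0 zero(s) − 1 pole(s) → -20 dB/decade.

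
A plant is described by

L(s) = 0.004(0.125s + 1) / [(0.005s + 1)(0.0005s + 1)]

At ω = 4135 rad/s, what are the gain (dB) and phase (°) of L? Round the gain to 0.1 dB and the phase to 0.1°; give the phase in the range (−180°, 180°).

-27.2 dB, -61.5°

At ω = 4135 rad/s:
zero (1 + j4135·0.125) = 1 + j516.875 → |·| ≈ 516.88, ∠ ≈ 89.89°
pole (1 + j4135·0.005) = 1 + j20.675 → |·| ≈ 20.699, ∠ ≈ 87.23°
pole (1 + j4135·0.0005) = 1 + j2.0675 → |·| ≈ 2.2966, ∠ ≈ 64.19°
|L| = 0.004 · 516.88 / (20.699 · 2.2966) ≈ 0.043493
Gain = 20 log₁₀(0.043493) ≈ -27.23 dB
∠L = (89.89°) − (87.23° + 64.19°) = -61.53°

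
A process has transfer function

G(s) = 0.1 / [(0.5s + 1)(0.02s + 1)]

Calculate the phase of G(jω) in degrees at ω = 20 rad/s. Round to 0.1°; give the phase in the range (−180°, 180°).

At ω = 20 rad/s:
pole (1 + j20·0.5) = 1 + j10 → |·| ≈ 10.05, ∠ ≈ 84.29°
pole (1 + j20·0.02) = 1 + j0.4 → |·| ≈ 1.077, ∠ ≈ 21.80°
∠G = (0°) − (84.29° + 21.80°) = -106.09°

-106.1°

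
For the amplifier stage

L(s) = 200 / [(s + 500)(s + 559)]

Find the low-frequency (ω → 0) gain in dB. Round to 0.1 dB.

-62.9 dB

L(0) = 200 / (500·559) ≈ 0.00071556
20 log₁₀(0.00071556) ≈ -62.91 dB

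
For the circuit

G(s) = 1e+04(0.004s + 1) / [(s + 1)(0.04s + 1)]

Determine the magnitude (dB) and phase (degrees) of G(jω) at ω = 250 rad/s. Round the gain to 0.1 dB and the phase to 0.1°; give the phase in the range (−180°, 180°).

15.0 dB, -129.1°

At ω = 250 rad/s:
zero (1 + j250·0.004) = 1 + j1 → |·| ≈ 1.4142, ∠ ≈ 45.00°
pole (1 + j250·1) = 1 + j250 → |·| ≈ 250, ∠ ≈ 89.77°
pole (1 + j250·0.04) = 1 + j10 → |·| ≈ 10.05, ∠ ≈ 84.29°
|G| = 1e+04 · 1.4142 / (250 · 10.05) ≈ 5.6287
Gain = 20 log₁₀(5.6287) ≈ 15.01 dB
∠G = (45.00°) − (89.77° + 84.29°) = -129.06°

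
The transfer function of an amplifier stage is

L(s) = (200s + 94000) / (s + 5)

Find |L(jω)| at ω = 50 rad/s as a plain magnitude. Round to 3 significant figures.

1.88e+03

Substitute s = j50:
Numerator: 200(j50) + 94000 = 94000 + j10000
Denominator: (j50) + 5 = 5 + j50
|N| = √(94000² + 10000²) ≈ 94530, ∠N ≈ 6.07°
|D| = √(5² + 50²) ≈ 50.249, ∠D ≈ 84.29°
|L| = 94530 / 50.249 ≈ 1881.2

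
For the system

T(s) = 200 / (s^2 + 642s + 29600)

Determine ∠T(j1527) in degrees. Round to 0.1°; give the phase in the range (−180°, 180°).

Substitute s = j1527:
Numerator: 200 = 200 + j0
Denominator: (j1527)^2 + 642(j1527) + 29600 = -2302129 + j980334
|N| = √(200² + 0²) ≈ 200, ∠N ≈ 0.00°
|D| = √(2302129² + 980334²) ≈ 2.5022e+06, ∠D ≈ 156.93°
∠T = 0.00° − 156.93° = -156.93°

-156.9°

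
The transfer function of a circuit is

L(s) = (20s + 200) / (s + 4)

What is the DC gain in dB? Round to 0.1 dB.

L(0) = 200 / 4 = 50
20 log₁₀(50) ≈ 33.98 dB

34.0 dB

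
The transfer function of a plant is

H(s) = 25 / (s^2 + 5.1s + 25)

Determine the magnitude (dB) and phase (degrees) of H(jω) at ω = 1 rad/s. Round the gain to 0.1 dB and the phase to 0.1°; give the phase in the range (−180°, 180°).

At s = jω = j1:
quadratic: (j1)² + 5.1·j1 + 25 = 24 + j5.1 → |·| ≈ 24.536, ∠ ≈ 12.00°
|H| = 25 / 24.536 ≈ 1.0189
Gain = 20 log₁₀(1.0189) ≈ 0.16 dB
∠H = 0.00° − 12.00° = -12.00°

0.2 dB, -12.0°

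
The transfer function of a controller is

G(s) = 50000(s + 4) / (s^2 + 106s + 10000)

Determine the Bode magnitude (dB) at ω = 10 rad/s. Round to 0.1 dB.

At s = jω = j10:
zero (s+4): 4 + j10 → |·| = √(4²+10²) = √116 ≈ 10.77, ∠ = arctan(10/4) ≈ 68.20°
quadratic: (j10)² + 106·j10 + 10000 = 9900 + j1060 → |·| ≈ 9956.6, ∠ ≈ 6.11°
|G| = 50000 · 10.77 / 9956.6 ≈ 54.085
Gain = 20 log₁₀(54.085) ≈ 34.66 dB

34.7 dB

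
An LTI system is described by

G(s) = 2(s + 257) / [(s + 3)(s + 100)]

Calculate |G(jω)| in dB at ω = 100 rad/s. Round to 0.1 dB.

-28.2 dB

At s = jω = j100:
zero (s+257): 257 + j100 → |·| = √(257²+100²) = √76049 ≈ 275.77, ∠ = arctan(100/257) ≈ 21.26°
pole (s+3): 3 + j100 → |·| = √(3²+100²) = √10009 ≈ 100.04, ∠ = arctan(100/3) ≈ 88.28°
pole (s+100): 100 + j100 → |·| = √(100²+100²) = √20000 ≈ 141.42, ∠ = arctan(100/100) ≈ 45.00°
|G| = 2 · 275.77 / 14148 ≈ 0.038984
Gain = 20 log₁₀(0.038984) ≈ -28.18 dB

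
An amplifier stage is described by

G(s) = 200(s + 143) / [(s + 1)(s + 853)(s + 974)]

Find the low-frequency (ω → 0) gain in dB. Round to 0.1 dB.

-29.3 dB

G(0) = 200·143 / (1·853·974) ≈ 0.034424
20 log₁₀(0.034424) ≈ -29.26 dB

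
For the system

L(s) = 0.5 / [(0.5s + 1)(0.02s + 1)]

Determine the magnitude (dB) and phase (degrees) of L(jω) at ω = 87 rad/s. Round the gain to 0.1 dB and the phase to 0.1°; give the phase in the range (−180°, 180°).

At ω = 87 rad/s:
pole (1 + j87·0.5) = 1 + j43.5 → |·| ≈ 43.511, ∠ ≈ 88.68°
pole (1 + j87·0.02) = 1 + j1.74 → |·| ≈ 2.0069, ∠ ≈ 60.11°
|L| = 0.5 · 1 / (43.511 · 2.0069) ≈ 0.0057259
Gain = 20 log₁₀(0.0057259) ≈ -44.84 dB
∠L = (0°) − (88.68° + 60.11°) = -148.79°

-44.8 dB, -148.8°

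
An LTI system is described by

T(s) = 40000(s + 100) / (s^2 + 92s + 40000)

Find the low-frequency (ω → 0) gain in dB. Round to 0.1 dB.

T(0) = 40000·100 / 40000 = 100
20 log₁₀(100) ≈ 40.00 dB

40.0 dB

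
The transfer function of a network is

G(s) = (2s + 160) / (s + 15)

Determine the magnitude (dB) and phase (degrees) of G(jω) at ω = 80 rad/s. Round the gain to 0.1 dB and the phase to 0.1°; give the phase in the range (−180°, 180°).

8.9 dB, -34.4°

Substitute s = j80:
Numerator: 2(j80) + 160 = 160 + j160
Denominator: (j80) + 15 = 15 + j80
|N| = √(160² + 160²) ≈ 226.27, ∠N ≈ 45.00°
|D| = √(15² + 80²) ≈ 81.394, ∠D ≈ 79.38°
|G| = 226.27 / 81.394 ≈ 2.7799
Gain = 20 log₁₀(2.7799) ≈ 8.88 dB
∠G = 45.00° − 79.38° = -34.38°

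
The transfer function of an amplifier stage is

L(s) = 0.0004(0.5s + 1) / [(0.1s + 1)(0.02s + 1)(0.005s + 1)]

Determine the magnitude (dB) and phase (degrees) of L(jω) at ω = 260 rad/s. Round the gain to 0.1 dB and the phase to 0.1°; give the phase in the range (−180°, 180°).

At ω = 260 rad/s:
zero (1 + j260·0.5) = 1 + j130 → |·| ≈ 130, ∠ ≈ 89.56°
pole (1 + j260·0.1) = 1 + j26 → |·| ≈ 26.019, ∠ ≈ 87.80°
pole (1 + j260·0.02) = 1 + j5.2 → |·| ≈ 5.2953, ∠ ≈ 79.11°
pole (1 + j260·0.005) = 1 + j1.3 → |·| ≈ 1.6401, ∠ ≈ 52.43°
|L| = 0.0004 · 130 / (26.019 · 5.2953 · 1.6401) ≈ 0.00023012
Gain = 20 log₁₀(0.00023012) ≈ -72.76 dB
∠L = (89.56°) − (87.80° + 79.11° + 52.43°) = -129.78°

-72.8 dB, -129.8°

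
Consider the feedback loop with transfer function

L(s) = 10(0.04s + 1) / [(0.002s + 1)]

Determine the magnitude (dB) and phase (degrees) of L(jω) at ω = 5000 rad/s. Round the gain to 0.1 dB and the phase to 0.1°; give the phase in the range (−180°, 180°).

46.0 dB, 5.4°

At ω = 5000 rad/s:
zero (1 + j5000·0.04) = 1 + j200 → |·| ≈ 200, ∠ ≈ 89.71°
pole (1 + j5000·0.002) = 1 + j10 → |·| ≈ 10.05, ∠ ≈ 84.29°
|L| = 10 · 200 / (10.05) ≈ 199
Gain = 20 log₁₀(199) ≈ 45.98 dB
∠L = (89.71°) − (84.29°) = 5.42°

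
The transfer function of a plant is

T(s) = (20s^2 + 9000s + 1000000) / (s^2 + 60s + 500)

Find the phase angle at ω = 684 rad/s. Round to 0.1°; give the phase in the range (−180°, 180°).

-31.4°

Substitute s = j684:
Numerator: 20(j684)^2 + 9000(j684) + 1000000 = -8357120 + j6156000
Denominator: (j684)^2 + 60(j684) + 500 = -467356 + j41040
|N| = √(8357120² + 6156000²) ≈ 1.038e+07, ∠N ≈ 143.62°
|D| = √(467356² + 41040²) ≈ 4.6915e+05, ∠D ≈ 174.98°
∠T = 143.62° − 174.98° = -31.36°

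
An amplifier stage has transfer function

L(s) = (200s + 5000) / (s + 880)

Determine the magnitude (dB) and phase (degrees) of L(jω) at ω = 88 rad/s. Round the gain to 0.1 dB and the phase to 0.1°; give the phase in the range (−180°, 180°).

Substitute s = j88:
Numerator: 200(j88) + 5000 = 5000 + j17600
Denominator: (j88) + 880 = 880 + j88
|N| = √(5000² + 17600²) ≈ 18296, ∠N ≈ 74.14°
|D| = √(880² + 88²) ≈ 884.39, ∠D ≈ 5.71°
|L| = 18296 / 884.39 ≈ 20.688
Gain = 20 log₁₀(20.688) ≈ 26.31 dB
∠L = 74.14° − 5.71° = 68.43°

26.3 dB, 68.4°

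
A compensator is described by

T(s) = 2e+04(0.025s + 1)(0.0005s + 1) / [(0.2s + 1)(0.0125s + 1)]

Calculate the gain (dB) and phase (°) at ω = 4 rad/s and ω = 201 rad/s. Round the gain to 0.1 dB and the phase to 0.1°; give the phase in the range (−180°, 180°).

At ω = 4 rad/s:
zero (1 + j4·0.025) = 1 + j0.1 → |·| ≈ 1.005, ∠ ≈ 5.71°
zero (1 + j4·0.0005) = 1 + j0.002 → |·| ≈ 1, ∠ ≈ 0.11°
pole (1 + j4·0.2) = 1 + j0.8 → |·| ≈ 1.2806, ∠ ≈ 38.66°
pole (1 + j4·0.0125) = 1 + j0.05 → |·| ≈ 1.0012, ∠ ≈ 2.86°
|T| = 2e+04 · 1.005 · 1 / (1.2806 · 1.0012) ≈ 15677
Gain = 20 log₁₀(15677) ≈ 83.91 dB
∠T = (5.71° + 0.11°) − (38.66° + 2.86°) = -35.70°

At ω = 201 rad/s:
zero (1 + j201·0.025) = 1 + j5.025 → |·| ≈ 5.1235, ∠ ≈ 78.74°
zero (1 + j201·0.0005) = 1 + j0.1005 → |·| ≈ 1.005, ∠ ≈ 5.74°
pole (1 + j201·0.2) = 1 + j40.2 → |·| ≈ 40.212, ∠ ≈ 88.58°
pole (1 + j201·0.0125) = 1 + j2.5125 → |·| ≈ 2.7042, ∠ ≈ 68.30°
|T| = 2e+04 · 5.1235 · 1.005 / (40.212 · 2.7042) ≈ 947.04
Gain = 20 log₁₀(947.04) ≈ 59.53 dB
∠T = (78.74° + 5.74°) − (88.58° + 68.30°) = -72.40°

ω = 4: 83.9 dB, -35.7°; ω = 201: 59.5 dB, -72.4°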